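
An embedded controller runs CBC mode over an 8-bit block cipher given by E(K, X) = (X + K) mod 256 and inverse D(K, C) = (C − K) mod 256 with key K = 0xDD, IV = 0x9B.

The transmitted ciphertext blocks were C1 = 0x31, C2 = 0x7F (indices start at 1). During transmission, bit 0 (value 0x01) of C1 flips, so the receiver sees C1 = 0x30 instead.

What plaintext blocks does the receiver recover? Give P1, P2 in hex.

P1 = 0xC8, P2 = 0x92

CBC decryption: P_i = D(K, C_i) ⊕ C_{i−1}, with C_{0} = IV.
Only C1 changed, to 0x30. In CBC, a change in C_i garbles P_i and flips the same bit in P_{i+1}. Decrypting the received ciphertext:
P1: D(K, 0x30) = 0x53; 0x53 ⊕ 0x9B = 0xC8.
P2: D(K, 0x7F) = 0xA2; 0xA2 ⊕ 0x30 = 0x92.
Blocks that differ from the original plaintext: P1, P2.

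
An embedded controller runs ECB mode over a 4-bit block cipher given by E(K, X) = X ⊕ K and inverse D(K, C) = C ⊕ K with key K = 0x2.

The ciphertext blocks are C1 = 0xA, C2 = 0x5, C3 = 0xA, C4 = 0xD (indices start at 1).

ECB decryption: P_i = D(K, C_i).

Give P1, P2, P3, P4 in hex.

P1: D(K, 0xA) = 0x8.
P2: D(K, 0x5) = 0x7.
P3: D(K, 0xA) = 0x8.
P4: D(K, 0xD) = 0xF.

P1 = 0x8, P2 = 0x7, P3 = 0x8, P4 = 0xF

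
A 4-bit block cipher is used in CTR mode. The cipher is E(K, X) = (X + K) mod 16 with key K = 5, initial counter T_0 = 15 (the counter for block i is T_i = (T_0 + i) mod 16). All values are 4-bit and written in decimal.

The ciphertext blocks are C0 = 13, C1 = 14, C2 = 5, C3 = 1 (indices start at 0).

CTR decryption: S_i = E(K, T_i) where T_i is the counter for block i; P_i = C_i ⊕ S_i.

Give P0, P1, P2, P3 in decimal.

P0 = 9, P1 = 11, P2 = 3, P3 = 6

P0: T = 15, S = E(K, T) = 4; 13 ⊕ 4 = 9.
P1: T = 0, S = E(K, T) = 5; 14 ⊕ 5 = 11.
P2: T = 1, S = E(K, T) = 6; 5 ⊕ 6 = 3.
P3: T = 2, S = E(K, T) = 7; 1 ⊕ 7 = 6.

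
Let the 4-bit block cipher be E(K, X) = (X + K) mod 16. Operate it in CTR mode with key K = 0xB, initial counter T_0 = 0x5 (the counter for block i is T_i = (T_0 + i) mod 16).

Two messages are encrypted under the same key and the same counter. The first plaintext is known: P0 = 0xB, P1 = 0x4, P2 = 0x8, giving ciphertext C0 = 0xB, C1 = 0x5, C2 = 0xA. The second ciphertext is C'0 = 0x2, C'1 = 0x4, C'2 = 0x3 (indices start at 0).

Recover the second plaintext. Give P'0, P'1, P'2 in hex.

In CTR with a reused counter, both messages share the same keystream S_i, so C_i ⊕ C'_i = P_i ⊕ P'_i and thus P'_i = P_i ⊕ C_i ⊕ C'_i.
P'0: 0xB ⊕ 0xB ⊕ 0x2 = 0x2.
P'1: 0x4 ⊕ 0x5 ⊕ 0x4 = 0x5.
P'2: 0x8 ⊕ 0xA ⊕ 0x3 = 0x1.

P'0 = 0x2, P'1 = 0x5, P'2 = 0x1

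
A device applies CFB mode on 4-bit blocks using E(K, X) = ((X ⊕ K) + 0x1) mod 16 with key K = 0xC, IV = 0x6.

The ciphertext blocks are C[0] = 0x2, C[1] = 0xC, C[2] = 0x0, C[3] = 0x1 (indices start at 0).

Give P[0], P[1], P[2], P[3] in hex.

P[0] = 0x9, P[1] = 0x3, P[2] = 0x1, P[3] = 0xC

CFB decryption: P_i = C_i ⊕ E(K, C_{i−1}), with C_{−1} = IV.
P[0]: E(K, 0x6) = 0xB; 0x2 ⊕ 0xB = 0x9.
P[1]: E(K, 0x2) = 0xF; 0xC ⊕ 0xF = 0x3.
P[2]: E(K, 0xC) = 0x1; 0x0 ⊕ 0x1 = 0x1.
P[3]: E(K, 0x0) = 0xD; 0x1 ⊕ 0xD = 0xC.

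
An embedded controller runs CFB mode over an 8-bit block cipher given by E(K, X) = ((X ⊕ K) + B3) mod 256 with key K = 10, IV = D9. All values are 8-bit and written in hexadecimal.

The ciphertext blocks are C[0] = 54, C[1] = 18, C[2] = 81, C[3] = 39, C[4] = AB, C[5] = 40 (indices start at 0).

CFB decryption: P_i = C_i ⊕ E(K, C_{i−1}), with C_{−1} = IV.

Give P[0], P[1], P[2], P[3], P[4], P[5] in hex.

P[0]: E(K, D9) = 7C; 54 ⊕ 7C = 28.
P[1]: E(K, 54) = F7; 18 ⊕ F7 = EF.
P[2]: E(K, 18) = BB; 81 ⊕ BB = 3A.
P[3]: E(K, 81) = 44; 39 ⊕ 44 = 7D.
P[4]: E(K, 39) = DC; AB ⊕ DC = 77.
P[5]: E(K, AB) = 6E; 40 ⊕ 6E = 2E.

P[0] = 28, P[1] = EF, P[2] = 3A, P[3] = 7D, P[4] = 77, P[5] = 2E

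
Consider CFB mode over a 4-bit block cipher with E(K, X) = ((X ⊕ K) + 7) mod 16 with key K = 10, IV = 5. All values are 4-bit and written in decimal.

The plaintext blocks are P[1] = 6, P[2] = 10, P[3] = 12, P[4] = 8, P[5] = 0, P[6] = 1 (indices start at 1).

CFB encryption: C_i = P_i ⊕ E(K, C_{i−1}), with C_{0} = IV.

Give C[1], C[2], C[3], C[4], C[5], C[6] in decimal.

C[1] = 0, C[2] = 11, C[3] = 4, C[4] = 13, C[5] = 14, C[6] = 10

C[1]: E(K, 5) = 6; 6 ⊕ 6 = 0.
C[2]: E(K, 0) = 1; 10 ⊕ 1 = 11.
C[3]: E(K, 11) = 8; 12 ⊕ 8 = 4.
C[4]: E(K, 4) = 5; 8 ⊕ 5 = 13.
C[5]: E(K, 13) = 14; 0 ⊕ 14 = 14.
C[6]: E(K, 14) = 11; 1 ⊕ 11 = 10.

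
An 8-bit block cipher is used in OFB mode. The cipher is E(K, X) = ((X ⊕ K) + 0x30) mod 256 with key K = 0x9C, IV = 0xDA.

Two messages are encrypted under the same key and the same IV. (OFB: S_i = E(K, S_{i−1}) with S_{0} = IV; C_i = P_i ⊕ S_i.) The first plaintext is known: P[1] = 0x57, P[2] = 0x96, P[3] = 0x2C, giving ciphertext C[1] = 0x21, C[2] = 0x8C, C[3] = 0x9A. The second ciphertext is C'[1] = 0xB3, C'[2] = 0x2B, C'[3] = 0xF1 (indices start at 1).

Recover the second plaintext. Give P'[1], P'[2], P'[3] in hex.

In OFB with a reused IV, both messages share the same keystream S_i, so C_i ⊕ C'_i = P_i ⊕ P'_i and thus P'_i = P_i ⊕ C_i ⊕ C'_i.
P'[1]: 0x57 ⊕ 0x21 ⊕ 0xB3 = 0xC5.
P'[2]: 0x96 ⊕ 0x8C ⊕ 0x2B = 0x31.
P'[3]: 0x2C ⊕ 0x9A ⊕ 0xF1 = 0x47.

P'[1] = 0xC5, P'[2] = 0x31, P'[3] = 0x47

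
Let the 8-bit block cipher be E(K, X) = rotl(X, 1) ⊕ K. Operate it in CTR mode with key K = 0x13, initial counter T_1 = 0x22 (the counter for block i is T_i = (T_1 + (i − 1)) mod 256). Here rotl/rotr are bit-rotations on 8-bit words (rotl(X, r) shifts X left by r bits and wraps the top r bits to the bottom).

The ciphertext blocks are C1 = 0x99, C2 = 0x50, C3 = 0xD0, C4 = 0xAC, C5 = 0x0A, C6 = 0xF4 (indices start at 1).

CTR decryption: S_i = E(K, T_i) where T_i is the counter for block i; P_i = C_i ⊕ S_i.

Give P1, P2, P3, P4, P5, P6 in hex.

P1: T = 0x22, S = E(K, T) = 0x57; 0x99 ⊕ 0x57 = 0xCE.
P2: T = 0x23, S = E(K, T) = 0x55; 0x50 ⊕ 0x55 = 0x05.
P3: T = 0x24, S = E(K, T) = 0x5B; 0xD0 ⊕ 0x5B = 0x8B.
P4: T = 0x25, S = E(K, T) = 0x59; 0xAC ⊕ 0x59 = 0xF5.
P5: T = 0x26, S = E(K, T) = 0x5F; 0x0A ⊕ 0x5F = 0x55.
P6: T = 0x27, S = E(K, T) = 0x5D; 0xF4 ⊕ 0x5D = 0xA9.

P1 = 0xCE, P2 = 0x05, P3 = 0x8B, P4 = 0xF5, P5 = 0x55, P6 = 0xA9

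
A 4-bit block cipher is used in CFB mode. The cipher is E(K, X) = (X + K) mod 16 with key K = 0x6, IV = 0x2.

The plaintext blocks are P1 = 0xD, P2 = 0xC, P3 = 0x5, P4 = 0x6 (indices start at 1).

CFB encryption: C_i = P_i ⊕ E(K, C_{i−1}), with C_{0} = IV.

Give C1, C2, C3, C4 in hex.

C1: E(K, 0x2) = 0x8; 0xD ⊕ 0x8 = 0x5.
C2: E(K, 0x5) = 0xB; 0xC ⊕ 0xB = 0x7.
C3: E(K, 0x7) = 0xD; 0x5 ⊕ 0xD = 0x8.
C4: E(K, 0x8) = 0xE; 0x6 ⊕ 0xE = 0x8.

C1 = 0x5, C2 = 0x7, C3 = 0x8, C4 = 0x8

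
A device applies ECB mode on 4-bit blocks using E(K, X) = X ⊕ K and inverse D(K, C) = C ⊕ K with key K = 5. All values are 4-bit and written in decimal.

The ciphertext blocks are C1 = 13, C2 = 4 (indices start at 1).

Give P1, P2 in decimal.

P1 = 8, P2 = 1

ECB decryption: P_i = D(K, C_i).
P1: D(K, 13) = 8.
P2: D(K, 4) = 1.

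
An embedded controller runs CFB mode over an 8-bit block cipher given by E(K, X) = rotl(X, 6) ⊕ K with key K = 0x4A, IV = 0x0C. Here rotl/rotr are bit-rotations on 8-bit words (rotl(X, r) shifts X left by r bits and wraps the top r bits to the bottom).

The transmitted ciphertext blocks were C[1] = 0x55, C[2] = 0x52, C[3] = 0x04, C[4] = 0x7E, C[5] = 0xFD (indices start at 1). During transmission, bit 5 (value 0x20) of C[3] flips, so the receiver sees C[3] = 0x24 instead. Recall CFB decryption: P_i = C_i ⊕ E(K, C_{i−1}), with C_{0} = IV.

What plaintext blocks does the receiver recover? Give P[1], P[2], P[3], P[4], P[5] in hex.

Only C[3] changed, to 0x24. In CFB, a change in C_i flips the same bit in P_i and garbles P_{i+1}. Decrypting the received ciphertext:
P[1]: E(K, 0x0C) = 0x49; 0x55 ⊕ 0x49 = 0x1C.
P[2]: E(K, 0x55) = 0x1F; 0x52 ⊕ 0x1F = 0x4D.
P[3]: E(K, 0x52) = 0xDE; 0x24 ⊕ 0xDE = 0xFA.
P[4]: E(K, 0x24) = 0x43; 0x7E ⊕ 0x43 = 0x3D.
P[5]: E(K, 0x7E) = 0xD5; 0xFD ⊕ 0xD5 = 0x28.
Blocks that differ from the original plaintext: P[3], P[4].

P[1] = 0x1C, P[2] = 0x4D, P[3] = 0xFA, P[4] = 0x3D, P[5] = 0x28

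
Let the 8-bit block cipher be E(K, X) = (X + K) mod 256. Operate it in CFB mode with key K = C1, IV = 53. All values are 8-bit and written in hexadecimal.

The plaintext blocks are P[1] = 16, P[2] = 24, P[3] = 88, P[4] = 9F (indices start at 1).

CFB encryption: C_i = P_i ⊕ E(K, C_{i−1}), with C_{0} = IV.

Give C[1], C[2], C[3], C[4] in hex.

C[1]: E(K, 53) = 14; 16 ⊕ 14 = 02.
C[2]: E(K, 02) = C3; 24 ⊕ C3 = E7.
C[3]: E(K, E7) = A8; 88 ⊕ A8 = 20.
C[4]: E(K, 20) = E1; 9F ⊕ E1 = 7E.

C[1] = 02, C[2] = E7, C[3] = 20, C[4] = 7E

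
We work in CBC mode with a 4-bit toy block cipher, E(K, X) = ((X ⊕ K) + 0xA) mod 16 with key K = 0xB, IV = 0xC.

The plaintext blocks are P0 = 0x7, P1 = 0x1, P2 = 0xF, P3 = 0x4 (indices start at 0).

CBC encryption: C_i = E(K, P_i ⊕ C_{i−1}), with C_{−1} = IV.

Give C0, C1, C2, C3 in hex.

C0: P0 ⊕ 0xC = 0xB; E(K, 0xB) = 0xA.
C1: P1 ⊕ 0xA = 0xB; E(K, 0xB) = 0xA.
C2: P2 ⊕ 0xA = 0x5; E(K, 0x5) = 0x8.
C3: P3 ⊕ 0x8 = 0xC; E(K, 0xC) = 0x1.

C0 = 0xA, C1 = 0xA, C2 = 0x8, C3 = 0x1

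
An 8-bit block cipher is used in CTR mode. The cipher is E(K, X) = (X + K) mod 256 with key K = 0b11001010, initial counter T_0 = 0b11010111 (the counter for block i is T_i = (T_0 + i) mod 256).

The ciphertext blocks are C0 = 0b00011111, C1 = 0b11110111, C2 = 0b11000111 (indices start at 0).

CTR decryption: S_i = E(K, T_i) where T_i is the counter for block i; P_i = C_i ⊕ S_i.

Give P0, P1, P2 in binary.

P0 = 0b10111110, P1 = 0b01010101, P2 = 0b01100100

P0: T = 0b11010111, S = E(K, T) = 0b10100001; 0b00011111 ⊕ 0b10100001 = 0b10111110.
P1: T = 0b11011000, S = E(K, T) = 0b10100010; 0b11110111 ⊕ 0b10100010 = 0b01010101.
P2: T = 0b11011001, S = E(K, T) = 0b10100011; 0b11000111 ⊕ 0b10100011 = 0b01100100.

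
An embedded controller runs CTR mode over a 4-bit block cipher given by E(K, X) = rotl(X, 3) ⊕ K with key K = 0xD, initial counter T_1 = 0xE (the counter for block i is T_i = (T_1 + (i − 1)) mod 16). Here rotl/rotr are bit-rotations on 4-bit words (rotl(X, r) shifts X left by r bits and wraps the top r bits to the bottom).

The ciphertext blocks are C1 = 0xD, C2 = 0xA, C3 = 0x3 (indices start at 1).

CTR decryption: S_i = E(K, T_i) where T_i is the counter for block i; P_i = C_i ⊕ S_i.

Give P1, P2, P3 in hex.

P1: T = 0xE, S = E(K, T) = 0xA; 0xD ⊕ 0xA = 0x7.
P2: T = 0xF, S = E(K, T) = 0x2; 0xA ⊕ 0x2 = 0x8.
P3: T = 0x0, S = E(K, T) = 0xD; 0x3 ⊕ 0xD = 0xE.

P1 = 0x7, P2 = 0x8, P3 = 0xE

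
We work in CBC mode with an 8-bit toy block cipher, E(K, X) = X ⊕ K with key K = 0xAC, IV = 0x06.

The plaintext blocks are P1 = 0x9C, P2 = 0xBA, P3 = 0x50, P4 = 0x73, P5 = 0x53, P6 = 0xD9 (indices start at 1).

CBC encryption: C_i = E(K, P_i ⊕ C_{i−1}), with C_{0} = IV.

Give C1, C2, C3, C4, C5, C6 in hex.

C1 = 0x36, C2 = 0x20, C3 = 0xDC, C4 = 0x03, C5 = 0xFC, C6 = 0x89

C1: P1 ⊕ 0x06 = 0x9A; E(K, 0x9A) = 0x36.
C2: P2 ⊕ 0x36 = 0x8C; E(K, 0x8C) = 0x20.
C3: P3 ⊕ 0x20 = 0x70; E(K, 0x70) = 0xDC.
C4: P4 ⊕ 0xDC = 0xAF; E(K, 0xAF) = 0x03.
C5: P5 ⊕ 0x03 = 0x50; E(K, 0x50) = 0xFC.
C6: P6 ⊕ 0xFC = 0x25; E(K, 0x25) = 0x89.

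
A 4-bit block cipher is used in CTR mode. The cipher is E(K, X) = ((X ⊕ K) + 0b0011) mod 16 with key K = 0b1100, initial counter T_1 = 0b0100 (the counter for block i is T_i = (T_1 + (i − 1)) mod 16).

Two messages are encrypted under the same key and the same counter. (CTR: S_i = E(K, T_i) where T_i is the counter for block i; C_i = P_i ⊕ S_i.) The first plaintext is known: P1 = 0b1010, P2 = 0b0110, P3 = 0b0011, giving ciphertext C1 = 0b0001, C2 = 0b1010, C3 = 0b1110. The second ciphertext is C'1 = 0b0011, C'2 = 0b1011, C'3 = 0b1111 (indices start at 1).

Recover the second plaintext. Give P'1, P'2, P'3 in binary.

P'1 = 0b1000, P'2 = 0b0111, P'3 = 0b0010

In CTR with a reused counter, both messages share the same keystream S_i, so C_i ⊕ C'_i = P_i ⊕ P'_i and thus P'_i = P_i ⊕ C_i ⊕ C'_i.
P'1: 0b1010 ⊕ 0b0001 ⊕ 0b0011 = 0b1000.
P'2: 0b0110 ⊕ 0b1010 ⊕ 0b1011 = 0b0111.
P'3: 0b0011 ⊕ 0b1110 ⊕ 0b1111 = 0b0010.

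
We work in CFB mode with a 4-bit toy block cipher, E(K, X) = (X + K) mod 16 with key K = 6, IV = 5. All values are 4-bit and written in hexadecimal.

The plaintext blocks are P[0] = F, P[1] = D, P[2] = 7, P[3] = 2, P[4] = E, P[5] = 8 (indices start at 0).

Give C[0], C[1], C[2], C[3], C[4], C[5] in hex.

C[0] = 4, C[1] = 7, C[2] = A, C[3] = 2, C[4] = 6, C[5] = 4

CFB encryption: C_i = P_i ⊕ E(K, C_{i−1}), with C_{−1} = IV.
C[0]: E(K, 5) = B; F ⊕ B = 4.
C[1]: E(K, 4) = A; D ⊕ A = 7.
C[2]: E(K, 7) = D; 7 ⊕ D = A.
C[3]: E(K, A) = 0; 2 ⊕ 0 = 2.
C[4]: E(K, 2) = 8; E ⊕ 8 = 6.
C[5]: E(K, 6) = C; 8 ⊕ C = 4.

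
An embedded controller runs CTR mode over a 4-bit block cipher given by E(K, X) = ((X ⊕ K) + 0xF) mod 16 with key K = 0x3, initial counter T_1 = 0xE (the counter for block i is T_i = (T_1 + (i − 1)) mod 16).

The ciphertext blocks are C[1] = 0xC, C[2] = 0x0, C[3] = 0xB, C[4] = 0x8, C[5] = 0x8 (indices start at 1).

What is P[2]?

CTR decryption: S_i = E(K, T_i) where T_i is the counter for block i; P_i = C_i ⊕ S_i.
P[2]: T = 0xF, S = E(K, T) = 0xB; 0x0 ⊕ 0xB = 0xB.

P[2] = 0xB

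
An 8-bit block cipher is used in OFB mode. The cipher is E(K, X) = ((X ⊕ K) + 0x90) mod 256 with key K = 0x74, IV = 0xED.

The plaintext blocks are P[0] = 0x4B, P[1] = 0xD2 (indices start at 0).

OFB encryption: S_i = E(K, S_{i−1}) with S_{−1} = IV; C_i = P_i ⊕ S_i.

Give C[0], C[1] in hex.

C[0]: S = E(K, 0xED) = 0x29; 0x4B ⊕ 0x29 = 0x62.
C[1]: S = E(K, 0x29) = 0xED; 0xD2 ⊕ 0xED = 0x3F.

C[0] = 0x62, C[1] = 0x3F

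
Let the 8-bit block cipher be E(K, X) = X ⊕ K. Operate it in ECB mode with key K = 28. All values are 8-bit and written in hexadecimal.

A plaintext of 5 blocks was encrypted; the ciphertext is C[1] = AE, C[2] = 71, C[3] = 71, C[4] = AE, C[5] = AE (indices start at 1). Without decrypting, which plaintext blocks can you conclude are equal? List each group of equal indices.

P[1] = P[4] = P[5]; P[2] = P[3]

ECB encrypts each block independently with the same key, so equal ciphertext blocks imply equal plaintext blocks.
C[1] = C[4] = C[5] = AE, so P[1] = P[4] = P[5].
C[2] = C[3] = 71, so P[2] = P[3].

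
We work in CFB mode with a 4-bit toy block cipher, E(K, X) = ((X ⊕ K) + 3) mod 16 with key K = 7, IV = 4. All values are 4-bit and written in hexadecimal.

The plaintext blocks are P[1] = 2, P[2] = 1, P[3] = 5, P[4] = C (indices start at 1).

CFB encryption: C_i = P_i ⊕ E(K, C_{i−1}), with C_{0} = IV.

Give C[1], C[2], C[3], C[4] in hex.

C[1]: E(K, 4) = 6; 2 ⊕ 6 = 4.
C[2]: E(K, 4) = 6; 1 ⊕ 6 = 7.
C[3]: E(K, 7) = 3; 5 ⊕ 3 = 6.
C[4]: E(K, 6) = 4; C ⊕ 4 = 8.

C[1] = 4, C[2] = 7, C[3] = 6, C[4] = 8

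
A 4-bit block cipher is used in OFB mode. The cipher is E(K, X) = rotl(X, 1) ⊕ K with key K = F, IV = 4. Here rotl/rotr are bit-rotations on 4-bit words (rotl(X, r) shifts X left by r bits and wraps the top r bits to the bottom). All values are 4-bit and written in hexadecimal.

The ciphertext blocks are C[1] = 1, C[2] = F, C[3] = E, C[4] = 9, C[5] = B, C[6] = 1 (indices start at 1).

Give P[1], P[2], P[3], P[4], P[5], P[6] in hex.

OFB decryption: S_i = E(K, S_{i−1}) with S_{0} = IV; P_i = C_i ⊕ S_i.
P[1]: S = E(K, 4) = 7; 1 ⊕ 7 = 6.
P[2]: S = E(K, 7) = 1; F ⊕ 1 = E.
P[3]: S = E(K, 1) = D; E ⊕ D = 3.
P[4]: S = E(K, D) = 4; 9 ⊕ 4 = D.
P[5]: S = E(K, 4) = 7; B ⊕ 7 = C.
P[6]: S = E(K, 7) = 1; 1 ⊕ 1 = 0.

P[1] = 6, P[2] = E, P[3] = 3, P[4] = D, P[5] = C, P[6] = 0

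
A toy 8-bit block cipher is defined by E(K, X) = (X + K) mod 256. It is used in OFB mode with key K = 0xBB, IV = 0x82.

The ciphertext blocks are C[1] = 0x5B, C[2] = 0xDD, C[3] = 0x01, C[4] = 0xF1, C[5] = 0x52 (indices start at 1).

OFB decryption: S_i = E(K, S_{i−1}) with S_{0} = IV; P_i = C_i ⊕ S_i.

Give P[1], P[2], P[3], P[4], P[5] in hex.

P[1] = 0x66, P[2] = 0x25, P[3] = 0xB2, P[4] = 0x9F, P[5] = 0x7B

P[1]: S = E(K, 0x82) = 0x3D; 0x5B ⊕ 0x3D = 0x66.
P[2]: S = E(K, 0x3D) = 0xF8; 0xDD ⊕ 0xF8 = 0x25.
P[3]: S = E(K, 0xF8) = 0xB3; 0x01 ⊕ 0xB3 = 0xB2.
P[4]: S = E(K, 0xB3) = 0x6E; 0xF1 ⊕ 0x6E = 0x9F.
P[5]: S = E(K, 0x6E) = 0x29; 0x52 ⊕ 0x29 = 0x7B.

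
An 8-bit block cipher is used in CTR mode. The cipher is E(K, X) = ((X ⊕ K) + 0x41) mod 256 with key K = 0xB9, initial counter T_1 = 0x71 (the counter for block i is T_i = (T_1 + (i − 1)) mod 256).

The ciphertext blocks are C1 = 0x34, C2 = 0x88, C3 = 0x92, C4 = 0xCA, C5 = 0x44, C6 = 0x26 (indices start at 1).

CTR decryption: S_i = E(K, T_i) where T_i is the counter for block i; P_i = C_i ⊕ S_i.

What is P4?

P4: T = 0x74, S = E(K, T) = 0x0E; 0xCA ⊕ 0x0E = 0xC4.

P4 = 0xC4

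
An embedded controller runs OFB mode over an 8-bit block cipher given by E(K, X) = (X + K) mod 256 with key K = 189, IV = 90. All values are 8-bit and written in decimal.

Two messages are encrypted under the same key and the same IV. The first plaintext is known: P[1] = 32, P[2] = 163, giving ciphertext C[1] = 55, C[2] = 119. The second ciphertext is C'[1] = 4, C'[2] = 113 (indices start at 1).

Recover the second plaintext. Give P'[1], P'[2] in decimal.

In OFB with a reused IV, both messages share the same keystream S_i, so C_i ⊕ C'_i = P_i ⊕ P'_i and thus P'_i = P_i ⊕ C_i ⊕ C'_i.
P'[1]: 32 ⊕ 55 ⊕ 4 = 19.
P'[2]: 163 ⊕ 119 ⊕ 113 = 165.

P'[1] = 19, P'[2] = 165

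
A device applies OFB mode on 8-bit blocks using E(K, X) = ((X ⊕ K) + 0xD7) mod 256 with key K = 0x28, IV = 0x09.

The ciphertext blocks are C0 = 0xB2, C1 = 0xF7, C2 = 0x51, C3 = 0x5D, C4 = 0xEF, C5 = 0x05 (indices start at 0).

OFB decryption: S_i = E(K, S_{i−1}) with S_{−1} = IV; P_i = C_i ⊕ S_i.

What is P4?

P4 = 0x0B

P0: S = E(K, 0x09) = 0xF8; 0xB2 ⊕ 0xF8 = 0x4A.
P1: S = E(K, 0xF8) = 0xA7; 0xF7 ⊕ 0xA7 = 0x50.
P2: S = E(K, 0xA7) = 0x66; 0x51 ⊕ 0x66 = 0x37.
P3: S = E(K, 0x66) = 0x25; 0x5D ⊕ 0x25 = 0x78.
P4: S = E(K, 0x25) = 0xE4; 0xEF ⊕ 0xE4 = 0x0B.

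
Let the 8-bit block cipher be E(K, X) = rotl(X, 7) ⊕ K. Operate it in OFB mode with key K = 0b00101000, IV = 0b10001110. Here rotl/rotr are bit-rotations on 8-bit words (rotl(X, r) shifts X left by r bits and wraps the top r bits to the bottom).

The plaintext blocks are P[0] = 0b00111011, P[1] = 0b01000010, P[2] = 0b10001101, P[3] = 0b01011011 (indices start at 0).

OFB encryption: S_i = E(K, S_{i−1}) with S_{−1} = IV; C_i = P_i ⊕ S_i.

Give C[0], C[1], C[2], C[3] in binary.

C[0]: S = E(K, 0b10001110) = 0b01101111; 0b00111011 ⊕ 0b01101111 = 0b01010100.
C[1]: S = E(K, 0b01101111) = 0b10011111; 0b01000010 ⊕ 0b10011111 = 0b11011101.
C[2]: S = E(K, 0b10011111) = 0b11100111; 0b10001101 ⊕ 0b11100111 = 0b01101010.
C[3]: S = E(K, 0b11100111) = 0b11011011; 0b01011011 ⊕ 0b11011011 = 0b10000000.

C[0] = 0b01010100, C[1] = 0b11011101, C[2] = 0b01101010, C[3] = 0b10000000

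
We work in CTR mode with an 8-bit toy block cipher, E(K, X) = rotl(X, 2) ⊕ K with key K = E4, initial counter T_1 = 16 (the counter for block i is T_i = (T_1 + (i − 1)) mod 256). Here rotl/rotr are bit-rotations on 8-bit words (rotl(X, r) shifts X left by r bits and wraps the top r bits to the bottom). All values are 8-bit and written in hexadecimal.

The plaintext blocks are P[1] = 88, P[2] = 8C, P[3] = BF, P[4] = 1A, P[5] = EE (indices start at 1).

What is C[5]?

CTR encryption: S_i = E(K, T_i) where T_i is the counter for block i; C_i = P_i ⊕ S_i.
C[1]: T = 16, S = E(K, T) = BC; 88 ⊕ BC = 34.
C[2]: T = 17, S = E(K, T) = B8; 8C ⊕ B8 = 34.
C[3]: T = 18, S = E(K, T) = 84; BF ⊕ 84 = 3B.
C[4]: T = 19, S = E(K, T) = 80; 1A ⊕ 80 = 9A.
C[5]: T = 1A, S = E(K, T) = 8C; EE ⊕ 8C = 62.

C[5] = 62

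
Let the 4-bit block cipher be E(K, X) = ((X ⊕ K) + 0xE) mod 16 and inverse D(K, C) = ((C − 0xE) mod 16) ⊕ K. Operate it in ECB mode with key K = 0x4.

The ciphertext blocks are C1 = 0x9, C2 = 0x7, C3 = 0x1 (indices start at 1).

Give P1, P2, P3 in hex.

ECB decryption: P_i = D(K, C_i).
P1: D(K, 0x9) = 0xF.
P2: D(K, 0x7) = 0xD.
P3: D(K, 0x1) = 0x7.

P1 = 0xF, P2 = 0xD, P3 = 0x7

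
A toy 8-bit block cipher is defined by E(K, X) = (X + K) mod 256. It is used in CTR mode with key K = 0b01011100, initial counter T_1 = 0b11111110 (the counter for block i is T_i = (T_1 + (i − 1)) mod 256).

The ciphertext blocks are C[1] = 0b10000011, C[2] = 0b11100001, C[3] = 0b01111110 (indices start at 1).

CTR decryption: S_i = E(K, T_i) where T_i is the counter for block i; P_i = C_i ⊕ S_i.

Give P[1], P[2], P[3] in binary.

P[1]: T = 0b11111110, S = E(K, T) = 0b01011010; 0b10000011 ⊕ 0b01011010 = 0b11011001.
P[2]: T = 0b11111111, S = E(K, T) = 0b01011011; 0b11100001 ⊕ 0b01011011 = 0b10111010.
P[3]: T = 0b00000000, S = E(K, T) = 0b01011100; 0b01111110 ⊕ 0b01011100 = 0b00100010.

P[1] = 0b11011001, P[2] = 0b10111010, P[3] = 0b00100010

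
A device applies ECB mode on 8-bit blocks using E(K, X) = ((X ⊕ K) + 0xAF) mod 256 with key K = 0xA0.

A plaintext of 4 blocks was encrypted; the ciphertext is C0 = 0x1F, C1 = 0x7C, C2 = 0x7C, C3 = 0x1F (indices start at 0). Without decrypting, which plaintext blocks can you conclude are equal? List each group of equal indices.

P0 = P3; P1 = P2

ECB encrypts each block independently with the same key, so equal ciphertext blocks imply equal plaintext blocks.
C0 = C3 = 0x1F, so P0 = P3.
C1 = C2 = 0x7C, so P1 = P2.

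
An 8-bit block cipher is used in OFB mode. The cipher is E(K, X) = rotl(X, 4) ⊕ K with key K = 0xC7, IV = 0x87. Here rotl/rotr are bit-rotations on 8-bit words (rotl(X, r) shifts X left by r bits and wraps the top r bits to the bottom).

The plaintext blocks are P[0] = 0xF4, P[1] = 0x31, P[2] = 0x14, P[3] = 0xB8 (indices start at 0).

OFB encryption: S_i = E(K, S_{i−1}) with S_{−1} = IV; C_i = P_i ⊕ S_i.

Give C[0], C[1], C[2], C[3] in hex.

C[0]: S = E(K, 0x87) = 0xBF; 0xF4 ⊕ 0xBF = 0x4B.
C[1]: S = E(K, 0xBF) = 0x3C; 0x31 ⊕ 0x3C = 0x0D.
C[2]: S = E(K, 0x3C) = 0x04; 0x14 ⊕ 0x04 = 0x10.
C[3]: S = E(K, 0x04) = 0x87; 0xB8 ⊕ 0x87 = 0x3F.

C[0] = 0x4B, C[1] = 0x0D, C[2] = 0x10, C[3] = 0x3F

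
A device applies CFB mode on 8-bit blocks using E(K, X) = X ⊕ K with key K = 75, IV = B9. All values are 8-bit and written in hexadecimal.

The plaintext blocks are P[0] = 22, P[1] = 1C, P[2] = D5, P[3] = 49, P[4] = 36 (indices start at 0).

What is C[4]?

C[4] = 58

CFB encryption: C_i = P_i ⊕ E(K, C_{i−1}), with C_{−1} = IV.
C[0]: E(K, B9) = CC; 22 ⊕ CC = EE.
C[1]: E(K, EE) = 9B; 1C ⊕ 9B = 87.
C[2]: E(K, 87) = F2; D5 ⊕ F2 = 27.
C[3]: E(K, 27) = 52; 49 ⊕ 52 = 1B.
C[4]: E(K, 1B) = 6E; 36 ⊕ 6E = 58.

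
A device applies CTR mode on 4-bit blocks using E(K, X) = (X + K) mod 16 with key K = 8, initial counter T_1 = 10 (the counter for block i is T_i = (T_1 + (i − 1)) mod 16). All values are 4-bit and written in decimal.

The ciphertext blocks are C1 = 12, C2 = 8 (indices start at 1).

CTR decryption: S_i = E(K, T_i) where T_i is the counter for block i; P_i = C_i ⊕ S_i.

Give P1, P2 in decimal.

P1 = 14, P2 = 11

P1: T = 10, S = E(K, T) = 2; 12 ⊕ 2 = 14.
P2: T = 11, S = E(K, T) = 3; 8 ⊕ 3 = 11.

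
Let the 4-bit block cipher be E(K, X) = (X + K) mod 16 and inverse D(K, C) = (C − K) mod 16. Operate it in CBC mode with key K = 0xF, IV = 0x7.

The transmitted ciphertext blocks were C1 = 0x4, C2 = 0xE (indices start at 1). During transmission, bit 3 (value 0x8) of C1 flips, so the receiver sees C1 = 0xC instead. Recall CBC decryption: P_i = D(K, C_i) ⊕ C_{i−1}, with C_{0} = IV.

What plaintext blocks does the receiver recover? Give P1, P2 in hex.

P1 = 0xA, P2 = 0x3

Only C1 changed, to 0xC. In CBC, a change in C_i garbles P_i and flips the same bit in P_{i+1}. Decrypting the received ciphertext:
P1: D(K, 0xC) = 0xD; 0xD ⊕ 0x7 = 0xA.
P2: D(K, 0xE) = 0xF; 0xF ⊕ 0xC = 0x3.
Blocks that differ from the original plaintext: P1, P2.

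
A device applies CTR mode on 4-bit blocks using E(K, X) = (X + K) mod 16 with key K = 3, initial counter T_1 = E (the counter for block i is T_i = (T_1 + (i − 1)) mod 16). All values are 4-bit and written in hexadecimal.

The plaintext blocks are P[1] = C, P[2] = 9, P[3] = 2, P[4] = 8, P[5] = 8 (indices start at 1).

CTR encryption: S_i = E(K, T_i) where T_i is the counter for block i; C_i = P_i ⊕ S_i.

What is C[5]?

C[5] = D

C[1]: T = E, S = E(K, T) = 1; C ⊕ 1 = D.
C[2]: T = F, S = E(K, T) = 2; 9 ⊕ 2 = B.
C[3]: T = 0, S = E(K, T) = 3; 2 ⊕ 3 = 1.
C[4]: T = 1, S = E(K, T) = 4; 8 ⊕ 4 = C.
C[5]: T = 2, S = E(K, T) = 5; 8 ⊕ 5 = D.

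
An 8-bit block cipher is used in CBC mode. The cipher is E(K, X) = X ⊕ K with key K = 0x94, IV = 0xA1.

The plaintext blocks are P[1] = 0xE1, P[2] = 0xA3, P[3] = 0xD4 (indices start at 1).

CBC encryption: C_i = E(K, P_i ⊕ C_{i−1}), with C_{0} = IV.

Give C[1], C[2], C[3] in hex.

C[1] = 0xD4, C[2] = 0xE3, C[3] = 0xA3

C[1]: P[1] ⊕ 0xA1 = 0x40; E(K, 0x40) = 0xD4.
C[2]: P[2] ⊕ 0xD4 = 0x77; E(K, 0x77) = 0xE3.
C[3]: P[3] ⊕ 0xE3 = 0x37; E(K, 0x37) = 0xA3.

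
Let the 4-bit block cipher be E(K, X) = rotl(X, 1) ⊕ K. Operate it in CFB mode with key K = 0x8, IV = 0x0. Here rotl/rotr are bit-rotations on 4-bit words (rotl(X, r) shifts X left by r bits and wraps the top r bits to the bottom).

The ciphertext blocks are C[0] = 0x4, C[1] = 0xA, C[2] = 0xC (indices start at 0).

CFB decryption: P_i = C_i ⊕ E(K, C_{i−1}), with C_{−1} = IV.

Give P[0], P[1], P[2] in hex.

P[0]: E(K, 0x0) = 0x8; 0x4 ⊕ 0x8 = 0xC.
P[1]: E(K, 0x4) = 0x0; 0xA ⊕ 0x0 = 0xA.
P[2]: E(K, 0xA) = 0xD; 0xC ⊕ 0xD = 0x1.

P[0] = 0xC, P[1] = 0xA, P[2] = 0x1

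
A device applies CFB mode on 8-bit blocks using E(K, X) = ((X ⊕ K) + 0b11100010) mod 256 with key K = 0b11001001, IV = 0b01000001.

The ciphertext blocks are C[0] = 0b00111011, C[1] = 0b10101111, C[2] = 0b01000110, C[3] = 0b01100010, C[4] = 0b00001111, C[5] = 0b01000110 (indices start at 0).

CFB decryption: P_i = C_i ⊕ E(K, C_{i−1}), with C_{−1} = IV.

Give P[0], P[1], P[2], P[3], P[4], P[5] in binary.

P[0]: E(K, 0b01000001) = 0b01101010; 0b00111011 ⊕ 0b01101010 = 0b01010001.
P[1]: E(K, 0b00111011) = 0b11010100; 0b10101111 ⊕ 0b11010100 = 0b01111011.
P[2]: E(K, 0b10101111) = 0b01001000; 0b01000110 ⊕ 0b01001000 = 0b00001110.
P[3]: E(K, 0b01000110) = 0b01110001; 0b01100010 ⊕ 0b01110001 = 0b00010011.
P[4]: E(K, 0b01100010) = 0b10001101; 0b00001111 ⊕ 0b10001101 = 0b10000010.
P[5]: E(K, 0b00001111) = 0b10101000; 0b01000110 ⊕ 0b10101000 = 0b11101110.

P[0] = 0b01010001, P[1] = 0b01111011, P[2] = 0b00001110, P[3] = 0b00010011, P[4] = 0b10000010, P[5] = 0b11101110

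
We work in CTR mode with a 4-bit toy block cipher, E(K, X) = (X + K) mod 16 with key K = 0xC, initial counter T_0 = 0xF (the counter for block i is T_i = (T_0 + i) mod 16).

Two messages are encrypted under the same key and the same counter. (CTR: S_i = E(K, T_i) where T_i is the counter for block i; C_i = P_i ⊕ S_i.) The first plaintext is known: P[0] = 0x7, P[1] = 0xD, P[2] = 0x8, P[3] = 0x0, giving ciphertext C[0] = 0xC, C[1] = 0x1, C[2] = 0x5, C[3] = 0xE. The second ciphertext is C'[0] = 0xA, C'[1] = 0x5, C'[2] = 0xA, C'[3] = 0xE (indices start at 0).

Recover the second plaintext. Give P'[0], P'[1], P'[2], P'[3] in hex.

P'[0] = 0x1, P'[1] = 0x9, P'[2] = 0x7, P'[3] = 0x0

In CTR with a reused counter, both messages share the same keystream S_i, so C_i ⊕ C'_i = P_i ⊕ P'_i and thus P'_i = P_i ⊕ C_i ⊕ C'_i.
P'[0]: 0x7 ⊕ 0xC ⊕ 0xA = 0x1.
P'[1]: 0xD ⊕ 0x1 ⊕ 0x5 = 0x9.
P'[2]: 0x8 ⊕ 0x5 ⊕ 0xA = 0x7.
P'[3]: 0x0 ⊕ 0xE ⊕ 0xE = 0x0.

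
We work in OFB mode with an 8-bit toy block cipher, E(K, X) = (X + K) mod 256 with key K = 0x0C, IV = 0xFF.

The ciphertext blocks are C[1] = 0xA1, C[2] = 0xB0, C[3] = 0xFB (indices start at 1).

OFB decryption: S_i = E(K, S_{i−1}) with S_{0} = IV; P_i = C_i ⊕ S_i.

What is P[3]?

P[3] = 0xD8

P[1]: S = E(K, 0xFF) = 0x0B; 0xA1 ⊕ 0x0B = 0xAA.
P[2]: S = E(K, 0x0B) = 0x17; 0xB0 ⊕ 0x17 = 0xA7.
P[3]: S = E(K, 0x17) = 0x23; 0xFB ⊕ 0x23 = 0xD8.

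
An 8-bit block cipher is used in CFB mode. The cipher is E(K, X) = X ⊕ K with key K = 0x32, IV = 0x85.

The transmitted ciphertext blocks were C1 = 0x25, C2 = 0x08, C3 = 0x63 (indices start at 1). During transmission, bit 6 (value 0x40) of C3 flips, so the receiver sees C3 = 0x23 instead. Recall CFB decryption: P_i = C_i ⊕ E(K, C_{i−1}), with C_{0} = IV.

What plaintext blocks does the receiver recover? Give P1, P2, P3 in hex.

P1 = 0x92, P2 = 0x1F, P3 = 0x19

Only C3 changed, to 0x23. In CFB, a change in C_i flips the same bit in P_i and garbles P_{i+1}. Decrypting the received ciphertext:
P1: E(K, 0x85) = 0xB7; 0x25 ⊕ 0xB7 = 0x92.
P2: E(K, 0x25) = 0x17; 0x08 ⊕ 0x17 = 0x1F.
P3: E(K, 0x08) = 0x3A; 0x23 ⊕ 0x3A = 0x19.
Blocks that differ from the original plaintext: P3.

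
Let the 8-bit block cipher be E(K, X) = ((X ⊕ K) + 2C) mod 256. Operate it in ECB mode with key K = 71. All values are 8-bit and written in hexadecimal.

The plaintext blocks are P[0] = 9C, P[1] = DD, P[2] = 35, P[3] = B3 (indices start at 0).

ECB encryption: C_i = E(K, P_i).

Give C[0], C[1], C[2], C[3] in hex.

C[0]: E(K, 9C) = 19.
C[1]: E(K, DD) = D8.
C[2]: E(K, 35) = 70.
C[3]: E(K, B3) = EE.

C[0] = 19, C[1] = D8, C[2] = 70, C[3] = EE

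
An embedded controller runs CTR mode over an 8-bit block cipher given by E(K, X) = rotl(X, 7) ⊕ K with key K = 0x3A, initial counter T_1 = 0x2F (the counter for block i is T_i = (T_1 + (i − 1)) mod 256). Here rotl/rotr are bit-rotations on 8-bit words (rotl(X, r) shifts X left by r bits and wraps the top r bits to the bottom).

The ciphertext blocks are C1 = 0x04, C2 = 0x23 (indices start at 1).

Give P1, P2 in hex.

CTR decryption: S_i = E(K, T_i) where T_i is the counter for block i; P_i = C_i ⊕ S_i.
P1: T = 0x2F, S = E(K, T) = 0xAD; 0x04 ⊕ 0xAD = 0xA9.
P2: T = 0x30, S = E(K, T) = 0x22; 0x23 ⊕ 0x22 = 0x01.

P1 = 0xA9, P2 = 0x01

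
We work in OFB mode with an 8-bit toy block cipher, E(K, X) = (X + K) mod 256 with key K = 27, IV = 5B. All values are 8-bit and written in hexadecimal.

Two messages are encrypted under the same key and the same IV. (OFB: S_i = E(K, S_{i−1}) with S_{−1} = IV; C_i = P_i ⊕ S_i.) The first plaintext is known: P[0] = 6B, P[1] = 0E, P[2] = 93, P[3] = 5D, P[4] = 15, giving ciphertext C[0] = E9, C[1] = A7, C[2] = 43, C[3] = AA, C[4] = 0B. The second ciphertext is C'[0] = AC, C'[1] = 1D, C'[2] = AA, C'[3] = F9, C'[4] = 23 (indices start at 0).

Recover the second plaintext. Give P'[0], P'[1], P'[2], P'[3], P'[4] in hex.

In OFB with a reused IV, both messages share the same keystream S_i, so C_i ⊕ C'_i = P_i ⊕ P'_i and thus P'_i = P_i ⊕ C_i ⊕ C'_i.
P'[0]: 6B ⊕ E9 ⊕ AC = 2E.
P'[1]: 0E ⊕ A7 ⊕ 1D = B4.
P'[2]: 93 ⊕ 43 ⊕ AA = 7A.
P'[3]: 5D ⊕ AA ⊕ F9 = 0E.
P'[4]: 15 ⊕ 0B ⊕ 23 = 3D.

P'[0] = 2E, P'[1] = B4, P'[2] = 7A, P'[3] = 0E, P'[4] = 3D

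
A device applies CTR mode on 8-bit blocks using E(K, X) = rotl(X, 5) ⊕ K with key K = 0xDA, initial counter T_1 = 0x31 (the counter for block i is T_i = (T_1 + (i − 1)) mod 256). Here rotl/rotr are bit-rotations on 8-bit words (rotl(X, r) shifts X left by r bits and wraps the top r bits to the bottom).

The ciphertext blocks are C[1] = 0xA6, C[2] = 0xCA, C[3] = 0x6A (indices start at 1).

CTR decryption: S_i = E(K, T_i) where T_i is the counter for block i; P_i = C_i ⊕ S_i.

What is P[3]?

P[3]: T = 0x33, S = E(K, T) = 0xBC; 0x6A ⊕ 0xBC = 0xD6.

P[3] = 0xD6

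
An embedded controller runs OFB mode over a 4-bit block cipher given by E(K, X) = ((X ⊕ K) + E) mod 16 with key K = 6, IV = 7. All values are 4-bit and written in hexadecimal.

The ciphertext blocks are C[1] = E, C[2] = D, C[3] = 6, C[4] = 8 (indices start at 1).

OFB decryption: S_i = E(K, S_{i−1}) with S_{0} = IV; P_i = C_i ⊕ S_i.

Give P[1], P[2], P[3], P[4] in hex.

P[1]: S = E(K, 7) = F; E ⊕ F = 1.
P[2]: S = E(K, F) = 7; D ⊕ 7 = A.
P[3]: S = E(K, 7) = F; 6 ⊕ F = 9.
P[4]: S = E(K, F) = 7; 8 ⊕ 7 = F.

P[1] = 1, P[2] = A, P[3] = 9, P[4] = F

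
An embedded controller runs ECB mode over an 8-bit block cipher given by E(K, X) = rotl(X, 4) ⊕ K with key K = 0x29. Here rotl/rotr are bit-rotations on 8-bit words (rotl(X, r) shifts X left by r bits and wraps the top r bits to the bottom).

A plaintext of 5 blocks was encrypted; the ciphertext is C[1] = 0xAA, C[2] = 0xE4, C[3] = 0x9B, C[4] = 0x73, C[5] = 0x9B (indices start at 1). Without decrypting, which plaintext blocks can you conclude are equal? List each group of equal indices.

ECB encrypts each block independently with the same key, so equal ciphertext blocks imply equal plaintext blocks.
C[3] = C[5] = 0x9B, so P[3] = P[5].

P[3] = P[5]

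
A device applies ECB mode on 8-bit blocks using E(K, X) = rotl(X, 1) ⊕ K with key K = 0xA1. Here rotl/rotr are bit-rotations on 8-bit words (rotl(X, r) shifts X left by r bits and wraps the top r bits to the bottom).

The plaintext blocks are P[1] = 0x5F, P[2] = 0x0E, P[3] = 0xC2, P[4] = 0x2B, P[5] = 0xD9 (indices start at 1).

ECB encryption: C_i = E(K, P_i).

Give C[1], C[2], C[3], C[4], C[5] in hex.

C[1]: E(K, 0x5F) = 0x1F.
C[2]: E(K, 0x0E) = 0xBD.
C[3]: E(K, 0xC2) = 0x24.
C[4]: E(K, 0x2B) = 0xF7.
C[5]: E(K, 0xD9) = 0x12.

C[1] = 0x1F, C[2] = 0xBD, C[3] = 0x24, C[4] = 0xF7, C[5] = 0x12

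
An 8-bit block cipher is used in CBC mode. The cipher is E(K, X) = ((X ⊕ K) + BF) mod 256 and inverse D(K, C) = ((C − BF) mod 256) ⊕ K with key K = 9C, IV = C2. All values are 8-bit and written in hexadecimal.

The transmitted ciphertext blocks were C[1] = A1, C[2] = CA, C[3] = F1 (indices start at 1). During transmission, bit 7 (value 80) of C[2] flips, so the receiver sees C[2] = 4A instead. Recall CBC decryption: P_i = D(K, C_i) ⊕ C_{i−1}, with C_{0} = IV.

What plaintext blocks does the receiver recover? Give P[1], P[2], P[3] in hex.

P[1] = BC, P[2] = B6, P[3] = E4

Only C[2] changed, to 4A. In CBC, a change in C_i garbles P_i and flips the same bit in P_{i+1}. Decrypting the received ciphertext:
P[1]: D(K, A1) = 7E; 7E ⊕ C2 = BC.
P[2]: D(K, 4A) = 17; 17 ⊕ A1 = B6.
P[3]: D(K, F1) = AE; AE ⊕ 4A = E4.
Blocks that differ from the original plaintext: P[2], P[3].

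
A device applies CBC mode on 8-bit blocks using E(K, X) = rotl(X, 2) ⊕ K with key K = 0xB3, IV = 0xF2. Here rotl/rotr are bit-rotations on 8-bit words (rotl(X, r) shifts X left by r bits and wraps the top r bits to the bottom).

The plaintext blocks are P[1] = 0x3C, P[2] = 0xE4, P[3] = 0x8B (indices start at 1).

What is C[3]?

C[3] = 0x95

CBC encryption: C_i = E(K, P_i ⊕ C_{i−1}), with C_{0} = IV.
C[1]: P[1] ⊕ 0xF2 = 0xCE; E(K, 0xCE) = 0x88.
C[2]: P[2] ⊕ 0x88 = 0x6C; E(K, 0x6C) = 0x02.
C[3]: P[3] ⊕ 0x02 = 0x89; E(K, 0x89) = 0x95.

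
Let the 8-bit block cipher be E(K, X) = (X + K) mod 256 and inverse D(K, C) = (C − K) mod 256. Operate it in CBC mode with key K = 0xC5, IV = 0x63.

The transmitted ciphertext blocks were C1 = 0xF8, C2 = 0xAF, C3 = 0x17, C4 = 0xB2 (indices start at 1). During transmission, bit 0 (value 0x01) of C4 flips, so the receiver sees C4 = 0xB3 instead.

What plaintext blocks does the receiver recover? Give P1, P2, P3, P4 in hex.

CBC decryption: P_i = D(K, C_i) ⊕ C_{i−1}, with C_{0} = IV.
Only C4 changed, to 0xB3. In CBC, a change in C_i garbles P_i and flips the same bit in P_{i+1}. Decrypting the received ciphertext:
P1: D(K, 0xF8) = 0x33; 0x33 ⊕ 0x63 = 0x50.
P2: D(K, 0xAF) = 0xEA; 0xEA ⊕ 0xF8 = 0x12.
P3: D(K, 0x17) = 0x52; 0x52 ⊕ 0xAF = 0xFD.
P4: D(K, 0xB3) = 0xEE; 0xEE ⊕ 0x17 = 0xF9.
Blocks that differ from the original plaintext: P4.

P1 = 0x50, P2 = 0x12, P3 = 0xFD, P4 = 0xF9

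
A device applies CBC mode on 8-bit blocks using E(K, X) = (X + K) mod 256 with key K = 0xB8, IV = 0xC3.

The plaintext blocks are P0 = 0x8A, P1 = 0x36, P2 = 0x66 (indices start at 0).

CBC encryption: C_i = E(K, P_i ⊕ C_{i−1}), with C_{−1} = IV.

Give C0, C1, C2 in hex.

C0: P0 ⊕ 0xC3 = 0x49; E(K, 0x49) = 0x01.
C1: P1 ⊕ 0x01 = 0x37; E(K, 0x37) = 0xEF.
C2: P2 ⊕ 0xEF = 0x89; E(K, 0x89) = 0x41.

C0 = 0x01, C1 = 0xEF, C2 = 0x41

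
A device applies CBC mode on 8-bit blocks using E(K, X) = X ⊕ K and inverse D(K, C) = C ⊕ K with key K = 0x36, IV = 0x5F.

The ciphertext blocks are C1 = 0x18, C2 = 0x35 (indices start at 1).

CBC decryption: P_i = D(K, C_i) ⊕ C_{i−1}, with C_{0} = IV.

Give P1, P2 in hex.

P1: D(K, 0x18) = 0x2E; 0x2E ⊕ 0x5F = 0x71.
P2: D(K, 0x35) = 0x03; 0x03 ⊕ 0x18 = 0x1B.

P1 = 0x71, P2 = 0x1B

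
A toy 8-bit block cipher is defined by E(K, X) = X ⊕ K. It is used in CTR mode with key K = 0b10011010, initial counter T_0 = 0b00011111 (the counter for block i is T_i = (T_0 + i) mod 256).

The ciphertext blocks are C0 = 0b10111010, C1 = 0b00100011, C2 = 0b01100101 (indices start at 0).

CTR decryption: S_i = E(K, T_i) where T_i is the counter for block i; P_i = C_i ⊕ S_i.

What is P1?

P1: T = 0b00100000, S = E(K, T) = 0b10111010; 0b00100011 ⊕ 0b10111010 = 0b10011001.

P1 = 0b10011001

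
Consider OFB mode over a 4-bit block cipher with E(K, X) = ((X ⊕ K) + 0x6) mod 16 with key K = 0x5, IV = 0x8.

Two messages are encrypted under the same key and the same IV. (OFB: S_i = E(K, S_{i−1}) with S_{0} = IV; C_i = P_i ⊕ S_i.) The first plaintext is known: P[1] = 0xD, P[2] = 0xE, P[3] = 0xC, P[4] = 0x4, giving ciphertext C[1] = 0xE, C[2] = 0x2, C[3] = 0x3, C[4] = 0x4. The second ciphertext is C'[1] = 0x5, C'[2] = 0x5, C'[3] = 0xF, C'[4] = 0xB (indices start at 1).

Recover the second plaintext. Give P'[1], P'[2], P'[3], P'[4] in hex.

P'[1] = 0x6, P'[2] = 0x9, P'[3] = 0x0, P'[4] = 0xB

In OFB with a reused IV, both messages share the same keystream S_i, so C_i ⊕ C'_i = P_i ⊕ P'_i and thus P'_i = P_i ⊕ C_i ⊕ C'_i.
P'[1]: 0xD ⊕ 0xE ⊕ 0x5 = 0x6.
P'[2]: 0xE ⊕ 0x2 ⊕ 0x5 = 0x9.
P'[3]: 0xC ⊕ 0x3 ⊕ 0xF = 0x0.
P'[4]: 0x4 ⊕ 0x4 ⊕ 0xB = 0xB.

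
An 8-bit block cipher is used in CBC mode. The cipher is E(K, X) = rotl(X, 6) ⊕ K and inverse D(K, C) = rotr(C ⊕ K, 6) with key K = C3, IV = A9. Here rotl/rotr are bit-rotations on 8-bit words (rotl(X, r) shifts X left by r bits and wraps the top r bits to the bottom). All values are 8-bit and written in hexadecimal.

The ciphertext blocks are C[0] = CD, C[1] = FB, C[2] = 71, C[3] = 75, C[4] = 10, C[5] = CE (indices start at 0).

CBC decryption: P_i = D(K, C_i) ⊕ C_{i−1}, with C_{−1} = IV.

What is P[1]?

P[1] = 2D

P[1]: D(K, FB) = E0; E0 ⊕ CD = 2D.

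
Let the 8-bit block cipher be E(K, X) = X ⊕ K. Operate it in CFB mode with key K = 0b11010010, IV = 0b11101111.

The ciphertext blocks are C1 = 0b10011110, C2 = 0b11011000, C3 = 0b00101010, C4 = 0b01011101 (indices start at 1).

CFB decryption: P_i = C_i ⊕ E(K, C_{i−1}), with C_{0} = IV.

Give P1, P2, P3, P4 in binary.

P1: E(K, 0b11101111) = 0b00111101; 0b10011110 ⊕ 0b00111101 = 0b10100011.
P2: E(K, 0b10011110) = 0b01001100; 0b11011000 ⊕ 0b01001100 = 0b10010100.
P3: E(K, 0b11011000) = 0b00001010; 0b00101010 ⊕ 0b00001010 = 0b00100000.
P4: E(K, 0b00101010) = 0b11111000; 0b01011101 ⊕ 0b11111000 = 0b10100101.

P1 = 0b10100011, P2 = 0b10010100, P3 = 0b00100000, P4 = 0b10100101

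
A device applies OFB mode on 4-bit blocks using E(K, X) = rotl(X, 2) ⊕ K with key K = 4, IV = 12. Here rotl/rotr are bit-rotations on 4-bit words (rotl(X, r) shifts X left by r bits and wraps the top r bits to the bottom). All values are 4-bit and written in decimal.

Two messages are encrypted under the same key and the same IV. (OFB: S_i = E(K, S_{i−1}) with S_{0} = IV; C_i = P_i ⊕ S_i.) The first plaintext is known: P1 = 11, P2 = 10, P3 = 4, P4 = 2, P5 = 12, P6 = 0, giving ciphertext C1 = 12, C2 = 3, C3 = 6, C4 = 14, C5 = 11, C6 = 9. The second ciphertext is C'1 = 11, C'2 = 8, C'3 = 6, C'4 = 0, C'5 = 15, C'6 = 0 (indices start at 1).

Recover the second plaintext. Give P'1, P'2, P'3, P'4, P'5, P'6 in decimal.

In OFB with a reused IV, both messages share the same keystream S_i, so C_i ⊕ C'_i = P_i ⊕ P'_i and thus P'_i = P_i ⊕ C_i ⊕ C'_i.
P'1: 11 ⊕ 12 ⊕ 11 = 12.
P'2: 10 ⊕ 3 ⊕ 8 = 1.
P'3: 4 ⊕ 6 ⊕ 6 = 4.
P'4: 2 ⊕ 14 ⊕ 0 = 12.
P'5: 12 ⊕ 11 ⊕ 15 = 8.
P'6: 0 ⊕ 9 ⊕ 0 = 9.

P'1 = 12, P'2 = 1, P'3 = 4, P'4 = 12, P'5 = 8, P'6 = 9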